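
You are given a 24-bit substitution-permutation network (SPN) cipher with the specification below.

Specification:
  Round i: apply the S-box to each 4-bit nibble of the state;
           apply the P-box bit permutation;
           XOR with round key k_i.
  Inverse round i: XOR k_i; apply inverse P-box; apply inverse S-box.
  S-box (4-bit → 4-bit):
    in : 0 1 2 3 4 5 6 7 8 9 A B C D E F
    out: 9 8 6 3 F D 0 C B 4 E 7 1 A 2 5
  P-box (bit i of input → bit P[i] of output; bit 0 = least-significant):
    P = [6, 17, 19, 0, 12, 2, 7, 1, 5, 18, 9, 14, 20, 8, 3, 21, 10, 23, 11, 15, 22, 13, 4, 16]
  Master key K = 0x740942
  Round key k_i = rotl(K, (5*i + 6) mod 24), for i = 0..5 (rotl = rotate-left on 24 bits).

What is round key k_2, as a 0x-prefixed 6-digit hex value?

0x427409

K = 0x740942
k_0 = rotl(K, (5*0+6) mod 24) = rotl(K, 6) = 0x02509D
k_1 = rotl(K, (5*1+6) mod 24) = rotl(K, 11) = 0x4A13A0
k_2 = rotl(K, (5*2+6) mod 24) = rotl(K, 16) = 0x427409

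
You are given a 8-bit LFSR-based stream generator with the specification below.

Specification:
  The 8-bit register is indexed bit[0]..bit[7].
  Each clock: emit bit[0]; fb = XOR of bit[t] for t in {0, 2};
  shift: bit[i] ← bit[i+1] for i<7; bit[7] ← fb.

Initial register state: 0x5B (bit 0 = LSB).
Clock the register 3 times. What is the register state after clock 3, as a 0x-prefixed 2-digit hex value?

0xAB

reg_0 = 0x5B
clock 1: out=1, reg = 0xAD
clock 2: out=1, reg = 0x56
clock 3: out=0, reg = 0xAB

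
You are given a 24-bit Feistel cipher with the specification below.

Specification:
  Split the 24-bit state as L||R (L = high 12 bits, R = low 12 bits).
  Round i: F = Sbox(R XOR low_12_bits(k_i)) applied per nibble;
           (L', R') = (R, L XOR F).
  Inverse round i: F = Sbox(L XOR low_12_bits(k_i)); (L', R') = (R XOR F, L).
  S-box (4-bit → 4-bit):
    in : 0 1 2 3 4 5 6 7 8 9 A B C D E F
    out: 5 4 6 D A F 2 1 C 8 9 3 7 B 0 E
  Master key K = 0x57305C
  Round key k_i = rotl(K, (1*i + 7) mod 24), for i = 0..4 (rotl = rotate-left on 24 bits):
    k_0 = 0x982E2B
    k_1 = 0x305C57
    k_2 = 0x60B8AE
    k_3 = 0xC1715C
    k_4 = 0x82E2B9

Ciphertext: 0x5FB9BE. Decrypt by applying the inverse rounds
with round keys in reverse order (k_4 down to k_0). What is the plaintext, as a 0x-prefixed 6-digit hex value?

0x2F6EC5

s_0 = ciphertext = 0x5FB9BE
s_1 = InvRound(s_0, k_4) = 0x8185FB
s_2 = InvRound(s_1, k_3) = 0xD51818
s_3 = InvRound(s_2, k_2) = 0x7F6D51
s_4 = InvRound(s_3, k_1) = 0xEC57F6
s_5 = InvRound(s_4, k_0) = 0x2F6EC5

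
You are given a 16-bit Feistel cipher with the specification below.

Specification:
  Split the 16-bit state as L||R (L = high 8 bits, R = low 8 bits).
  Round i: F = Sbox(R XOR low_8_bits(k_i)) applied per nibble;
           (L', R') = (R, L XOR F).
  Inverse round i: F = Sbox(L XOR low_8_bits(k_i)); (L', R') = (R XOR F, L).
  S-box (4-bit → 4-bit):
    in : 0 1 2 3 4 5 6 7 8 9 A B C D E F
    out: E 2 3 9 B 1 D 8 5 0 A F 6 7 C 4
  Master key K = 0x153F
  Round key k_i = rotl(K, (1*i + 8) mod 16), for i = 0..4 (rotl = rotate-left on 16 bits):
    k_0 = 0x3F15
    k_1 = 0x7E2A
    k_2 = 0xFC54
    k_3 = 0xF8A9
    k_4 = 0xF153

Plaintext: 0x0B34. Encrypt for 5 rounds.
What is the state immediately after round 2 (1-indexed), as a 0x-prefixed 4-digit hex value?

0x391D

s_0 = plaintext = 0x0B34
s_1 = Round(s_0, k_0) = 0x3439
s_2 = Round(s_1, k_1) = 0x391D
s_3 = Round(s_2, k_2) = 0x1D89
s_4 = Round(s_3, k_3) = 0x8923
s_5 = Round(s_4, k_4) = 0x2307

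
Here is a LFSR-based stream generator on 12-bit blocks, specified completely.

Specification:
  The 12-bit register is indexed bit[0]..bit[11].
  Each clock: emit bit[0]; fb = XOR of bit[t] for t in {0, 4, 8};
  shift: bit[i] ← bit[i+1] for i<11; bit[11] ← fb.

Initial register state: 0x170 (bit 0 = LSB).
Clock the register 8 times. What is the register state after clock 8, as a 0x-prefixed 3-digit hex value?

0x061

reg_0 = 0x170
clock 1: out=0, reg = 0x0B8
clock 2: out=0, reg = 0x85C
clock 3: out=0, reg = 0xC2E
clock 4: out=0, reg = 0x617
clock 5: out=1, reg = 0x30B
clock 6: out=1, reg = 0x185
clock 7: out=1, reg = 0x0C2
clock 8: out=0, reg = 0x061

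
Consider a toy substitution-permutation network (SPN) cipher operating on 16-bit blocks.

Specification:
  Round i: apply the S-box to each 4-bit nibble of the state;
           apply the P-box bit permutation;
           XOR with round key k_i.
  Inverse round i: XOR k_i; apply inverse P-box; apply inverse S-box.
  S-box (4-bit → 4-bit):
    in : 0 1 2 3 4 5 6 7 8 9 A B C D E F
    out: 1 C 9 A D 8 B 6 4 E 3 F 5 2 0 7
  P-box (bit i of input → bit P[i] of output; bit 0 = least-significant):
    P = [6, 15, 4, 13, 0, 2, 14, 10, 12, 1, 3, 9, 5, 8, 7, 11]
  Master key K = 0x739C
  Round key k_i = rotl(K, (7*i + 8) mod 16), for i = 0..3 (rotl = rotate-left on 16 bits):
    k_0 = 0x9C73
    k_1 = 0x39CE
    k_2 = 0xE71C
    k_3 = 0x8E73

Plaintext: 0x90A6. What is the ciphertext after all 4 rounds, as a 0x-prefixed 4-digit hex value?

s_0 = plaintext = 0x90A6
s_1 = Round(s_0, k_0) = 0x25B6
s_2 = Round(s_1, k_1) = 0xD7AB
s_3 = Round(s_2, k_2) = 0x4643
s_4 = Round(s_3, k_3) = 0x70D0

0x70D0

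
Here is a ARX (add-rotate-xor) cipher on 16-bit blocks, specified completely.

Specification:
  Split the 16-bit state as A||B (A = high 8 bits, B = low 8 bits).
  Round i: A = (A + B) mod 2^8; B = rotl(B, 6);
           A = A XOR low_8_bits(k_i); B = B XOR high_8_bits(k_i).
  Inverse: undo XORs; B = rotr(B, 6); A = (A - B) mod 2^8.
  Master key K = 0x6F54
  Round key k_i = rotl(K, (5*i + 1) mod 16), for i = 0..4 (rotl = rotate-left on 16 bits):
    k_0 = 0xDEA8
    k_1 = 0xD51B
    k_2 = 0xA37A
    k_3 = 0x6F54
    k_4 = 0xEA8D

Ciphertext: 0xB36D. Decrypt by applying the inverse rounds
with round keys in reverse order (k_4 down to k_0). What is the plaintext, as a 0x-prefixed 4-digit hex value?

0x9FBF

s_0 = ciphertext = 0xB36D
s_1 = InvRound(s_0, k_4) = 0x201E
s_2 = InvRound(s_1, k_3) = 0xAFC5
s_3 = InvRound(s_2, k_2) = 0x3C99
s_4 = InvRound(s_3, k_1) = 0xF631
s_5 = InvRound(s_4, k_0) = 0x9FBF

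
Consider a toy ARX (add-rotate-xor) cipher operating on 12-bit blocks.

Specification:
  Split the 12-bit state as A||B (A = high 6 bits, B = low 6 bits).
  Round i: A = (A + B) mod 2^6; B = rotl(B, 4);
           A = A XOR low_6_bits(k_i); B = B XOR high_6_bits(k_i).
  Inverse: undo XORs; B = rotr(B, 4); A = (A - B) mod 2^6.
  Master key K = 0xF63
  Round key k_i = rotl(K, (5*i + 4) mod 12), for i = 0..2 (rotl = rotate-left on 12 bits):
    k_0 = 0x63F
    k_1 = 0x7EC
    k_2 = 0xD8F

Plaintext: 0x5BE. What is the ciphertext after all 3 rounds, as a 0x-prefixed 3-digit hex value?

0xFDE

s_0 = plaintext = 0x5BE
s_1 = Round(s_0, k_0) = 0xAF7
s_2 = Round(s_1, k_1) = 0x3A2
s_3 = Round(s_2, k_2) = 0xFDE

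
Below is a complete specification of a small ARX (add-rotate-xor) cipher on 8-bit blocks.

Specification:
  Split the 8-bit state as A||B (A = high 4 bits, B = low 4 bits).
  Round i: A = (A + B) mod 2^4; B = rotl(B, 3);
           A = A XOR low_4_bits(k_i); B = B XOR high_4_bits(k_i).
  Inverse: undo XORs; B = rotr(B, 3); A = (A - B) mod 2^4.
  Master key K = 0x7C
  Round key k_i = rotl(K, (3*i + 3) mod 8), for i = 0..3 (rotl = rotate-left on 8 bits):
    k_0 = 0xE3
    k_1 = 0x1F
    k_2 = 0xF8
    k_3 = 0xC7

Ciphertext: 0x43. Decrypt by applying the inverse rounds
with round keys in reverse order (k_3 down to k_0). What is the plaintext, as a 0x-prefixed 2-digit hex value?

s_0 = ciphertext = 0x43
s_1 = InvRound(s_0, k_3) = 0x4F
s_2 = InvRound(s_1, k_2) = 0xC0
s_3 = InvRound(s_2, k_1) = 0x12
s_4 = InvRound(s_3, k_0) = 0x99

0x99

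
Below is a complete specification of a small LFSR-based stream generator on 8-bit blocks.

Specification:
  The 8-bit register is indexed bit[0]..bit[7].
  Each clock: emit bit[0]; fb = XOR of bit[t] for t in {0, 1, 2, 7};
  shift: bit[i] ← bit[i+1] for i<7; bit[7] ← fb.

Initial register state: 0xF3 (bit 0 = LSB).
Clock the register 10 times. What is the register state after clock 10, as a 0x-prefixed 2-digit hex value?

0x0B

reg_0 = 0xF3
clock 1: out=1, reg = 0xF9
clock 2: out=1, reg = 0x7C
clock 3: out=0, reg = 0xBE
clock 4: out=0, reg = 0xDF
clock 5: out=1, reg = 0x6F
clock 6: out=1, reg = 0xB7
clock 7: out=1, reg = 0x5B
clock 8: out=1, reg = 0x2D
clock 9: out=1, reg = 0x16
clock 10: out=0, reg = 0x0B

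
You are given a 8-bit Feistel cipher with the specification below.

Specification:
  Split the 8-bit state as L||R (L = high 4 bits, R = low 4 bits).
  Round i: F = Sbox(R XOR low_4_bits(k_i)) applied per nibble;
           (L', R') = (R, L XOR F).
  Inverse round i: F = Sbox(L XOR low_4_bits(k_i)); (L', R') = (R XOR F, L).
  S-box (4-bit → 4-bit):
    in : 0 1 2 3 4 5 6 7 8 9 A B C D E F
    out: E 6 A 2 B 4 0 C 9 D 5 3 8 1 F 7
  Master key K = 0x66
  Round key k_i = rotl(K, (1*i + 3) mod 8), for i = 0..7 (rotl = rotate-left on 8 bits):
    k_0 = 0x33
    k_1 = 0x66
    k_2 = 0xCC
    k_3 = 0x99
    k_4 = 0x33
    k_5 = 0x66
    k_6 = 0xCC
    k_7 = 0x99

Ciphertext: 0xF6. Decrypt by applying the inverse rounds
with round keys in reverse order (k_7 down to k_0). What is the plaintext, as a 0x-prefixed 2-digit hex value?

s_0 = ciphertext = 0xF6
s_1 = InvRound(s_0, k_7) = 0x6F
s_2 = InvRound(s_1, k_6) = 0xA6
s_3 = InvRound(s_2, k_5) = 0xEA
s_4 = InvRound(s_3, k_4) = 0xBE
s_5 = InvRound(s_4, k_3) = 0x4B
s_6 = InvRound(s_5, k_2) = 0x24
s_7 = InvRound(s_6, k_1) = 0xF2
s_8 = InvRound(s_7, k_0) = 0xAF

0xAF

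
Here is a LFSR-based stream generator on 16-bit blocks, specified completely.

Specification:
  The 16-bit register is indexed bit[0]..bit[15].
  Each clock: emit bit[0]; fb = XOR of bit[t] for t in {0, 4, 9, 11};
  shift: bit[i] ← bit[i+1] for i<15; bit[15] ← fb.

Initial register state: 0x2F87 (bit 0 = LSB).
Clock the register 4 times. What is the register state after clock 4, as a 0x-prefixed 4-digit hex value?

reg_0 = 0x2F87
clock 1: out=1, reg = 0x97C3
clock 2: out=1, reg = 0x4BE1
clock 3: out=1, reg = 0xA5F0
clock 4: out=0, reg = 0xD2F8

0xD2F8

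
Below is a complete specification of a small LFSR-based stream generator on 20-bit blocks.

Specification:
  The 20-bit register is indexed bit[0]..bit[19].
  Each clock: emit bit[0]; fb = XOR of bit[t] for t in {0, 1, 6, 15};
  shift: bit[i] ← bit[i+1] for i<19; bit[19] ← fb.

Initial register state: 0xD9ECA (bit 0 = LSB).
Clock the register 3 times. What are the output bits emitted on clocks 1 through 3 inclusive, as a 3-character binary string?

010

reg_0 = 0xD9ECA
clock 1: out=0, reg = 0xECF65
clock 2: out=1, reg = 0xF67B2
clock 3: out=0, reg = 0xFB3D9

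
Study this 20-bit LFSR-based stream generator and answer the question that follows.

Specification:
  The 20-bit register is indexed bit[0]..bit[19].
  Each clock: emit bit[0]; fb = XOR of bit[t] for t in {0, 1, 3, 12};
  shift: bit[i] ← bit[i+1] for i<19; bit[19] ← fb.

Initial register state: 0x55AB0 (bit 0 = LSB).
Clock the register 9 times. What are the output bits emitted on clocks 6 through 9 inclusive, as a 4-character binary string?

1010

reg_0 = 0x55AB0
clock 1: out=0, reg = 0xAAD58
clock 2: out=0, reg = 0xD56AC
clock 3: out=0, reg = 0x6AB56
clock 4: out=0, reg = 0xB55AB
clock 5: out=1, reg = 0x5AAD5
clock 6: out=1, reg = 0xAD56A
clock 7: out=0, reg = 0xD6AB5
clock 8: out=1, reg = 0xEB55A
clock 9: out=0, reg = 0xF5AAD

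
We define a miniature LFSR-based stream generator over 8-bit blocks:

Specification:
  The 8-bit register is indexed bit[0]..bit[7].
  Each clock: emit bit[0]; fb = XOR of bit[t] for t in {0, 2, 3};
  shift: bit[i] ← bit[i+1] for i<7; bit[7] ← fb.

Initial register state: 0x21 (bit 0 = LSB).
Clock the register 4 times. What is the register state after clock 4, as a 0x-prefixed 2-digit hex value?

0xD2

reg_0 = 0x21
clock 1: out=1, reg = 0x90
clock 2: out=0, reg = 0x48
clock 3: out=0, reg = 0xA4
clock 4: out=0, reg = 0xD2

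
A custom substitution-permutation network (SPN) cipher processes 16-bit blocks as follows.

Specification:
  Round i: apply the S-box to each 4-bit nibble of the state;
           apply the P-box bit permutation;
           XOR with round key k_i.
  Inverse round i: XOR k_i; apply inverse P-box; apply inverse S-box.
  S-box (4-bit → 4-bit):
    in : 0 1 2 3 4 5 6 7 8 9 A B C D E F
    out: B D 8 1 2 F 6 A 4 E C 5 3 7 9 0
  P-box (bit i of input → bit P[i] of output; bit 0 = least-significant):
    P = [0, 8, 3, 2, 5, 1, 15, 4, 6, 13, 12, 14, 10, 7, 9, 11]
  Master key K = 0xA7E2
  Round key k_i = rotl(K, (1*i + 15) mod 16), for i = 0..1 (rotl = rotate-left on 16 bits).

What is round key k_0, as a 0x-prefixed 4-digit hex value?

K = 0xA7E2
k_0 = rotl(K, (1*0+15) mod 16) = rotl(K, 15) = 0x53F1

0x53F1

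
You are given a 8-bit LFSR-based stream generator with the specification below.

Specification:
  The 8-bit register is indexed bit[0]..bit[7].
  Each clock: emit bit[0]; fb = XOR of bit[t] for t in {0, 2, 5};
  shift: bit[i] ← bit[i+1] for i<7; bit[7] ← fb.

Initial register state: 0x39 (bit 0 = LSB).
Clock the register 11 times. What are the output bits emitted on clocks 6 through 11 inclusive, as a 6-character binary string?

reg_0 = 0x39
clock 1: out=1, reg = 0x1C
clock 2: out=0, reg = 0x8E
clock 3: out=0, reg = 0xC7
clock 4: out=1, reg = 0x63
clock 5: out=1, reg = 0x31
clock 6: out=1, reg = 0x18
clock 7: out=0, reg = 0x0C
clock 8: out=0, reg = 0x86
clock 9: out=0, reg = 0xC3
clock 10: out=1, reg = 0xE1
clock 11: out=1, reg = 0x70

100011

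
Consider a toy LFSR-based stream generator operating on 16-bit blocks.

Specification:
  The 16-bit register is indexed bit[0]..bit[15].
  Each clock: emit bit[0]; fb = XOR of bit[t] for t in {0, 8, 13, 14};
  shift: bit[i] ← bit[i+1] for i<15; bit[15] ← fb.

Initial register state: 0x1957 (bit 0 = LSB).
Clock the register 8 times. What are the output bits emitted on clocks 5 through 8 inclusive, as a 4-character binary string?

1010

reg_0 = 0x1957
clock 1: out=1, reg = 0x0CAB
clock 2: out=1, reg = 0x8655
clock 3: out=1, reg = 0xC32A
clock 4: out=0, reg = 0x6195
clock 5: out=1, reg = 0x30CA
clock 6: out=0, reg = 0x9865
clock 7: out=1, reg = 0xCC32
clock 8: out=0, reg = 0xE619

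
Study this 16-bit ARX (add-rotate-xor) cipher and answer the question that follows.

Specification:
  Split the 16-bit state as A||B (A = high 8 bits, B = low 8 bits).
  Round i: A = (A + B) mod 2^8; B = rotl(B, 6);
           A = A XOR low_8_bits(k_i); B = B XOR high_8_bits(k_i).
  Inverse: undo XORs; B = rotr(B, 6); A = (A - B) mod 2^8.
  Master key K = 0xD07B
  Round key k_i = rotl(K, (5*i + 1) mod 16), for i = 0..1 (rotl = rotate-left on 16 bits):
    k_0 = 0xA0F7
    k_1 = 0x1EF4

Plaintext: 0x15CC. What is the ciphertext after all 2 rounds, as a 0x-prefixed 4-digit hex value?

0x5DFA

s_0 = plaintext = 0x15CC
s_1 = Round(s_0, k_0) = 0x1693
s_2 = Round(s_1, k_1) = 0x5DFA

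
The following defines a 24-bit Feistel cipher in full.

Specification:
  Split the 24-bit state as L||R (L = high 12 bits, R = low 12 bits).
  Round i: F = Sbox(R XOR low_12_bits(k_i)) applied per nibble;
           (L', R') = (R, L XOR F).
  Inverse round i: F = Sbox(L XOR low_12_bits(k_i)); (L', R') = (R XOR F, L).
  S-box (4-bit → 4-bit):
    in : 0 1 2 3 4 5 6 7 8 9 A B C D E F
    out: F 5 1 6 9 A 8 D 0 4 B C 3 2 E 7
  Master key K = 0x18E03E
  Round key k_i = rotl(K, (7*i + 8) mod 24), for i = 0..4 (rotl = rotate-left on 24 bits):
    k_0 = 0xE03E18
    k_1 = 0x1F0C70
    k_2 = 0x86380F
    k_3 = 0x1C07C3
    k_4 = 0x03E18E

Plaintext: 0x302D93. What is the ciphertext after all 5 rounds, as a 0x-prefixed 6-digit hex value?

0x4EEA10

s_0 = plaintext = 0x302D93
s_1 = Round(s_0, k_0) = 0xD9350E
s_2 = Round(s_1, k_1) = 0x50E94D
s_3 = Round(s_2, k_2) = 0x94D09F
s_4 = Round(s_3, k_3) = 0x09F4EE
s_5 = Round(s_4, k_4) = 0x4EEA10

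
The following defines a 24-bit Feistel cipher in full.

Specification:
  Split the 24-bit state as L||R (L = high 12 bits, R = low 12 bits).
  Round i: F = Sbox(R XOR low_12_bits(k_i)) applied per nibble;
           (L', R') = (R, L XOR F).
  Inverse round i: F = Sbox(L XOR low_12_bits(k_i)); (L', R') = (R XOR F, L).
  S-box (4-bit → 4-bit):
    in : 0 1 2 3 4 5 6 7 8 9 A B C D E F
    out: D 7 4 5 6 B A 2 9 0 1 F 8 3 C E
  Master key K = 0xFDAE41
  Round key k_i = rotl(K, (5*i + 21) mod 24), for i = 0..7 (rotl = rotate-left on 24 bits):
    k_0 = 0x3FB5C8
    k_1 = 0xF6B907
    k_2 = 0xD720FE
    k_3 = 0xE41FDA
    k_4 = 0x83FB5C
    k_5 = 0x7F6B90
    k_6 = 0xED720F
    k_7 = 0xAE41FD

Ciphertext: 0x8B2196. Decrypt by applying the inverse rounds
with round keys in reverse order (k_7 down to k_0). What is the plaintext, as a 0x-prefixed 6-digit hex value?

0xD3B17E

s_0 = ciphertext = 0x8B2196
s_1 = InvRound(s_0, k_7) = 0x1F88B2
s_2 = InvRound(s_1, k_6) = 0xD501F8
s_3 = InvRound(s_2, k_5) = 0xB75D50
s_4 = InvRound(s_3, k_4) = 0x010B75
s_5 = InvRound(s_4, k_3) = 0x5F4010
s_6 = InvRound(s_5, k_2) = 0xBC15F4
s_7 = InvRound(s_6, k_1) = 0x17EBC1
s_8 = InvRound(s_7, k_0) = 0xD3B17E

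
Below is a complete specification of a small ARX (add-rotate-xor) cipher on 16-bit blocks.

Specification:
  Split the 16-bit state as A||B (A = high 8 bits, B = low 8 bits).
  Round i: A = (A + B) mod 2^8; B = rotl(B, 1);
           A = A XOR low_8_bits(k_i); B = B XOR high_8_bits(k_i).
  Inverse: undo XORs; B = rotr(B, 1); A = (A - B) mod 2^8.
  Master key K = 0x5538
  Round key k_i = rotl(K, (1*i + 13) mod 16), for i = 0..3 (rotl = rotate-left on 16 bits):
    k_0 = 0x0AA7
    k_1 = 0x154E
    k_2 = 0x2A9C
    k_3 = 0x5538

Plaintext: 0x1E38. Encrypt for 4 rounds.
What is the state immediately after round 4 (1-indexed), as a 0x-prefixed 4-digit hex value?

0xBB86

s_0 = plaintext = 0x1E38
s_1 = Round(s_0, k_0) = 0xF17A
s_2 = Round(s_1, k_1) = 0x25E1
s_3 = Round(s_2, k_2) = 0x9AE9
s_4 = Round(s_3, k_3) = 0xBB86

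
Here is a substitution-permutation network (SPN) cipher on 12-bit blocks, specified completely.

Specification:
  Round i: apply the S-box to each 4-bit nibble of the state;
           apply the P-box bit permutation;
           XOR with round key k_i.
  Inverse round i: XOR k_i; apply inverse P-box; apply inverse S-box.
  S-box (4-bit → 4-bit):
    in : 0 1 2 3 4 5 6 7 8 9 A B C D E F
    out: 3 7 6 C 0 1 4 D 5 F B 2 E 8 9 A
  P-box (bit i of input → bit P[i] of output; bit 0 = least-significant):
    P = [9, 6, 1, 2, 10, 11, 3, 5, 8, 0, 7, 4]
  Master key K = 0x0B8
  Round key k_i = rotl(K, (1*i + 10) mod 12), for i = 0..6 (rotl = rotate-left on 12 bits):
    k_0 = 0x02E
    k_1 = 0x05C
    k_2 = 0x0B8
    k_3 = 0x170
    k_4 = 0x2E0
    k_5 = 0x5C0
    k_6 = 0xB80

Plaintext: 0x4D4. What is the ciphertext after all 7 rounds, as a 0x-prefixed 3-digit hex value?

s_0 = plaintext = 0x4D4
s_1 = Round(s_0, k_0) = 0x00E
s_2 = Round(s_1, k_1) = 0xF59
s_3 = Round(s_2, k_2) = 0x6EF
s_4 = Round(s_3, k_3) = 0x594
s_5 = Round(s_4, k_4) = 0xFC8
s_6 = Round(s_5, k_5) = 0xFFB
s_7 = Round(s_6, k_6) = 0x3F1

0x3F1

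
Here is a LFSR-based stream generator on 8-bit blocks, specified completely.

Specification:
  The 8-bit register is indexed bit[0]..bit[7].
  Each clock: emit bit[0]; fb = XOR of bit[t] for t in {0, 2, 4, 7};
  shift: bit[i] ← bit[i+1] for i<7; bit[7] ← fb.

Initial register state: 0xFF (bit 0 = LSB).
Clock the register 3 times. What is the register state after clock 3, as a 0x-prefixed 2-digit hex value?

reg_0 = 0xFF
clock 1: out=1, reg = 0x7F
clock 2: out=1, reg = 0xBF
clock 3: out=1, reg = 0x5F

0x5F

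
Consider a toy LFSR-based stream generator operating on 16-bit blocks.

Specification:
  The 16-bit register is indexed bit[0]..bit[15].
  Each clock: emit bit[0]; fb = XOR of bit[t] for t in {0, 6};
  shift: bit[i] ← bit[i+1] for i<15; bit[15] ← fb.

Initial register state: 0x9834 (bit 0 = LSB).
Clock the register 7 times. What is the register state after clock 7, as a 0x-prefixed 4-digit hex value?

0xA930

reg_0 = 0x9834
clock 1: out=0, reg = 0x4C1A
clock 2: out=0, reg = 0x260D
clock 3: out=1, reg = 0x9306
clock 4: out=0, reg = 0x4983
clock 5: out=1, reg = 0xA4C1
clock 6: out=1, reg = 0x5260
clock 7: out=0, reg = 0xA930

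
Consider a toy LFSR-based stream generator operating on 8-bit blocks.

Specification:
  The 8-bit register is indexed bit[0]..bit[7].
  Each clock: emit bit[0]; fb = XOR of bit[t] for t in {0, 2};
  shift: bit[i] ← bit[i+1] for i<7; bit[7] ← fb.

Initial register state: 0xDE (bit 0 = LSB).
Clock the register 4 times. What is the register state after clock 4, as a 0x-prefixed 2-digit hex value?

0x9D

reg_0 = 0xDE
clock 1: out=0, reg = 0xEF
clock 2: out=1, reg = 0x77
clock 3: out=1, reg = 0x3B
clock 4: out=1, reg = 0x9D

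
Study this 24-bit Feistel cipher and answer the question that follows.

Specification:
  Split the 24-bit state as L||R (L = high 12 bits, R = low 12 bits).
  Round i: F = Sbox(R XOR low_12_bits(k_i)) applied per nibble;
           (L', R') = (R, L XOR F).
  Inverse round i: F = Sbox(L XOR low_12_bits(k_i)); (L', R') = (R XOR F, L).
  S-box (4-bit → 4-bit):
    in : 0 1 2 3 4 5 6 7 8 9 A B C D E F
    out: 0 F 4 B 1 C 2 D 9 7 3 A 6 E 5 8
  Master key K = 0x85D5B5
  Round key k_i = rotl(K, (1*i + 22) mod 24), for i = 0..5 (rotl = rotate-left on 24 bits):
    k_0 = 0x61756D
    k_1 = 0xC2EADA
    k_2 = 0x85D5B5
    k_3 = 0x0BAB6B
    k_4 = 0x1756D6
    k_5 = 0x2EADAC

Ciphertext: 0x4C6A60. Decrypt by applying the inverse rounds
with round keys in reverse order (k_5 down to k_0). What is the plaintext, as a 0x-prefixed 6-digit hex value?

0x6EBDD1

s_0 = ciphertext = 0x4C6A60
s_1 = InvRound(s_0, k_5) = 0xD434C6
s_2 = InvRound(s_1, k_4) = 0xEBAD43
s_3 = InvRound(s_2, k_3) = 0x1ACEBA
s_4 = InvRound(s_3, k_2) = 0xF4D1AC
s_5 = InvRound(s_4, k_1) = 0xDD1F4D
s_6 = InvRound(s_5, k_0) = 0x6EBDD1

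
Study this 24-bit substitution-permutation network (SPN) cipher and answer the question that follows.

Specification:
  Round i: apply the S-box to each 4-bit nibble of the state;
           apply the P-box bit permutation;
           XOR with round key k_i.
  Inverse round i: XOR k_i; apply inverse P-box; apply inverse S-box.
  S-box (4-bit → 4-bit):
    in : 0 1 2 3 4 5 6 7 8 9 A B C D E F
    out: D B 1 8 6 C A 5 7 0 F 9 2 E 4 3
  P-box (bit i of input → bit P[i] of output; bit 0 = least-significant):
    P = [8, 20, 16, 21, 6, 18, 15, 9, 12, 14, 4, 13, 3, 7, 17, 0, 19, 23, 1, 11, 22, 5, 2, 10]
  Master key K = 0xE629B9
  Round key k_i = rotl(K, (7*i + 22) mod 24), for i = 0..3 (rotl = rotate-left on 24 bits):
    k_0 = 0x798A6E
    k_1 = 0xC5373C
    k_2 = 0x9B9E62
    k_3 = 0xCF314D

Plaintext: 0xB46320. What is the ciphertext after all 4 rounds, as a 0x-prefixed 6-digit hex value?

s_0 = plaintext = 0xB46320
s_1 = Round(s_0, k_0) = 0x98AFAD
s_2 = Round(s_1, k_1) = 0x7AE5F7
s_3 = Round(s_2, k_2) = 0x54B734
s_4 = Round(s_3, k_3) = 0x5E2752

0x5E2752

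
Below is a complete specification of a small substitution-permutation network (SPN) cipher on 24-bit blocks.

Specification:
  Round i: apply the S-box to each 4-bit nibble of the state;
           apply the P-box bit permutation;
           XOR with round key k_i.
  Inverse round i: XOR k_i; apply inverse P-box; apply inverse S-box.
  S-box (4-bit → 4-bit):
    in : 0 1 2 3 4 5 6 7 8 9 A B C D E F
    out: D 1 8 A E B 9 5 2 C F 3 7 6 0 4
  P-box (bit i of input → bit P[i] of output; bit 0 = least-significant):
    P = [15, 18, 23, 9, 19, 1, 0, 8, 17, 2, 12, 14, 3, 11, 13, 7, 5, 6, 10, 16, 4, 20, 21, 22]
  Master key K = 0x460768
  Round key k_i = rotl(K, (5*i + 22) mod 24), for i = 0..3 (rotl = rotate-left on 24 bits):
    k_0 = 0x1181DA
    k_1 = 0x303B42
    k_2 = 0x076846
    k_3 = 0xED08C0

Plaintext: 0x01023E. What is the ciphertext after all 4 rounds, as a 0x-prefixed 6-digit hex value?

0xA90B58

s_0 = plaintext = 0x01023E
s_1 = Round(s_0, k_0) = 0x71E060
s_2 = Round(s_1, k_1) = 0x9AE872
s_3 = Round(s_2, k_2) = 0x6E6E23
s_4 = Round(s_3, k_3) = 0xA90B58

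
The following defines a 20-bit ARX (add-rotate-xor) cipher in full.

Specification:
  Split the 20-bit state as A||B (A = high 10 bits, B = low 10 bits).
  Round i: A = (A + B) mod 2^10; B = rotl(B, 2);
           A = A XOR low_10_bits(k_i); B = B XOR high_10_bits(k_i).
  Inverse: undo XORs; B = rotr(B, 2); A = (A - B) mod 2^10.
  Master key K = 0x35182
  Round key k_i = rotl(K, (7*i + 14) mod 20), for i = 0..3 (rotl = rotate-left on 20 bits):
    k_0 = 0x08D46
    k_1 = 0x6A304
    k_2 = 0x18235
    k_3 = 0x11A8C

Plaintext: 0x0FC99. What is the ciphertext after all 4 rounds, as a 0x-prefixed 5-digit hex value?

s_0 = plaintext = 0x0FC99
s_1 = Round(s_0, k_0) = 0x67A47
s_2 = Round(s_1, k_1) = 0x384B6
s_3 = Round(s_2, k_2) = 0xE8AB8
s_4 = Round(s_3, k_3) = 0x35AA4

0x35AA4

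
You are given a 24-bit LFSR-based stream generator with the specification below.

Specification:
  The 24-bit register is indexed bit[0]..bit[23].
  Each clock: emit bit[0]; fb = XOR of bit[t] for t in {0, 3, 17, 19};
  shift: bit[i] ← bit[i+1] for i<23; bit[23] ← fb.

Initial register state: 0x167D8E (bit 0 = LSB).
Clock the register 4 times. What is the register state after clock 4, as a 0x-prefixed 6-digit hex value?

0x6167D8

reg_0 = 0x167D8E
clock 1: out=0, reg = 0x0B3EC7
clock 2: out=1, reg = 0x859F63
clock 3: out=1, reg = 0xC2CFB1
clock 4: out=1, reg = 0x6167D8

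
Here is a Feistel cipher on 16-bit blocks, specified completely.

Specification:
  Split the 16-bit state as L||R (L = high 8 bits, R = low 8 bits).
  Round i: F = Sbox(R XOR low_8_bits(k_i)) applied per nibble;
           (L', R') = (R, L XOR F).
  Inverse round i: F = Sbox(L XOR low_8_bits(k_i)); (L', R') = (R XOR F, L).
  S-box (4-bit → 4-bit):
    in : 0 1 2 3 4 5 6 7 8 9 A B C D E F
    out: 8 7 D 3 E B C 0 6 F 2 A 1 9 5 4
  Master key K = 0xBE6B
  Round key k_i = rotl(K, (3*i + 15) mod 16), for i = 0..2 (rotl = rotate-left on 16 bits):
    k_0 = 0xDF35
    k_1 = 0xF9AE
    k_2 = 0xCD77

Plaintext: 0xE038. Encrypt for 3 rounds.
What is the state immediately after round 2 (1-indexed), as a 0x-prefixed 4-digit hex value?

s_0 = plaintext = 0xE038
s_1 = Round(s_0, k_0) = 0x3869
s_2 = Round(s_1, k_1) = 0x6928
s_3 = Round(s_2, k_2) = 0x28DD

0x6928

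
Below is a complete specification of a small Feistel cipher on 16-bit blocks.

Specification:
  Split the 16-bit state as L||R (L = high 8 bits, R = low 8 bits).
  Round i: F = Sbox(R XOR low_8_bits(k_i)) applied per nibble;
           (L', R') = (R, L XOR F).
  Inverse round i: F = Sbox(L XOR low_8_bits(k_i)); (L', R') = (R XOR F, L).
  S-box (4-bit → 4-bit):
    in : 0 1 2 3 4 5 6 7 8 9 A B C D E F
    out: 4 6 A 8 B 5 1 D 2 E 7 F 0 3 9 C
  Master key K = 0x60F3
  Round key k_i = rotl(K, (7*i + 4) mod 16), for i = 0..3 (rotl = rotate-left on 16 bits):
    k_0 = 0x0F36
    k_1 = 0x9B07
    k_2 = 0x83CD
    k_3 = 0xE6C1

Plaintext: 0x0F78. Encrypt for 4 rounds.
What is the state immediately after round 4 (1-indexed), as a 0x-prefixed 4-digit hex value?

s_0 = plaintext = 0x0F78
s_1 = Round(s_0, k_0) = 0x78B6
s_2 = Round(s_1, k_1) = 0xB68E
s_3 = Round(s_2, k_2) = 0x8E0E
s_4 = Round(s_3, k_3) = 0x0E82

0x0E82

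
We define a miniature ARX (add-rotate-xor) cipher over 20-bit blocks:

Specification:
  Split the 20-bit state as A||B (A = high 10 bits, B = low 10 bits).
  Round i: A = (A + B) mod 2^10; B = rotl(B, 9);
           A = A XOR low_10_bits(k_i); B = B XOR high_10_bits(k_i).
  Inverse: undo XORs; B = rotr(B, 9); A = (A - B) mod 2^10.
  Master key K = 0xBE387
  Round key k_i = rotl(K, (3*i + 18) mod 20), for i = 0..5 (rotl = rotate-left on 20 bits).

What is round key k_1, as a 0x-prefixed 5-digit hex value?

0x7C70F

K = 0xBE387
k_0 = rotl(K, (3*0+18) mod 20) = rotl(K, 18) = 0xEF8E1
k_1 = rotl(K, (3*1+18) mod 20) = rotl(K, 1) = 0x7C70F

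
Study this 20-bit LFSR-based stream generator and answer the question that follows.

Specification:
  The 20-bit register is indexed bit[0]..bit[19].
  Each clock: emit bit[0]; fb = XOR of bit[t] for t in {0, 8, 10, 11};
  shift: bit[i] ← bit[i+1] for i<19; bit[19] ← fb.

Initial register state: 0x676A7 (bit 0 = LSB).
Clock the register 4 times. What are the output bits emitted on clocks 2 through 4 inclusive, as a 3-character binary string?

110

reg_0 = 0x676A7
clock 1: out=1, reg = 0x33B53
clock 2: out=1, reg = 0x99DA9
clock 3: out=1, reg = 0x4CED4
clock 4: out=0, reg = 0x2676A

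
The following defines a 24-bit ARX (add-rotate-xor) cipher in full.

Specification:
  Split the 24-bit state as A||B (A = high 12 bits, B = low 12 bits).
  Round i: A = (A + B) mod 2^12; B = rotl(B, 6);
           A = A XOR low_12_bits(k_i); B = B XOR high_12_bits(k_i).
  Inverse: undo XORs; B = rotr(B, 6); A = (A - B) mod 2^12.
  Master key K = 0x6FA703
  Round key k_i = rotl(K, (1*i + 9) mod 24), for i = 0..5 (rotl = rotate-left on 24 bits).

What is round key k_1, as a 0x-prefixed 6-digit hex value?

K = 0x6FA703
k_0 = rotl(K, (1*0+9) mod 24) = rotl(K, 9) = 0x4E06DF
k_1 = rotl(K, (1*1+9) mod 24) = rotl(K, 10) = 0x9C0DBE

0x9C0DBE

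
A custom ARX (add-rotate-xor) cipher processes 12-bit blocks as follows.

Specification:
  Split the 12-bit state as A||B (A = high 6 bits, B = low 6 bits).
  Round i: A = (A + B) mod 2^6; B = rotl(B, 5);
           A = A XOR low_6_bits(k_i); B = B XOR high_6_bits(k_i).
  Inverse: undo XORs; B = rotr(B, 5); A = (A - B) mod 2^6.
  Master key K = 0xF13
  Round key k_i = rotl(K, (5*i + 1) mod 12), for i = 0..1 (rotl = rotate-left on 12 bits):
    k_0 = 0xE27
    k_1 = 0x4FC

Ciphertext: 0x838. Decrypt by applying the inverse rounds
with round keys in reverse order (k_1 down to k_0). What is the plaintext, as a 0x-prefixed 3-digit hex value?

s_0 = ciphertext = 0x838
s_1 = InvRound(s_0, k_1) = 0x157
s_2 = InvRound(s_1, k_0) = 0x0DF

0x0DF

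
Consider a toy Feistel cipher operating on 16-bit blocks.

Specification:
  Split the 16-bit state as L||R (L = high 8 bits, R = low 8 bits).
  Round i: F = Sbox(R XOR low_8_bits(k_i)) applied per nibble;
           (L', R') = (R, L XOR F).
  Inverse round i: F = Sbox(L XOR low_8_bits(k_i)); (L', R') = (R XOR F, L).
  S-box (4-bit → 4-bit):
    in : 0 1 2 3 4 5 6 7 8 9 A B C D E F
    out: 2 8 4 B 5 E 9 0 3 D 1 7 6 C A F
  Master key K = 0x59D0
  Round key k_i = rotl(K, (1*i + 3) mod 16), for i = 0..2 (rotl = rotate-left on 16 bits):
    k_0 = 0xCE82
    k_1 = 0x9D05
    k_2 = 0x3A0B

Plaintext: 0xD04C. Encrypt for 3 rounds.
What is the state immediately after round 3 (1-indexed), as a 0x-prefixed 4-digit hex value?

s_0 = plaintext = 0xD04C
s_1 = Round(s_0, k_0) = 0x4CBA
s_2 = Round(s_1, k_1) = 0xBA33
s_3 = Round(s_2, k_2) = 0x3309

0x3309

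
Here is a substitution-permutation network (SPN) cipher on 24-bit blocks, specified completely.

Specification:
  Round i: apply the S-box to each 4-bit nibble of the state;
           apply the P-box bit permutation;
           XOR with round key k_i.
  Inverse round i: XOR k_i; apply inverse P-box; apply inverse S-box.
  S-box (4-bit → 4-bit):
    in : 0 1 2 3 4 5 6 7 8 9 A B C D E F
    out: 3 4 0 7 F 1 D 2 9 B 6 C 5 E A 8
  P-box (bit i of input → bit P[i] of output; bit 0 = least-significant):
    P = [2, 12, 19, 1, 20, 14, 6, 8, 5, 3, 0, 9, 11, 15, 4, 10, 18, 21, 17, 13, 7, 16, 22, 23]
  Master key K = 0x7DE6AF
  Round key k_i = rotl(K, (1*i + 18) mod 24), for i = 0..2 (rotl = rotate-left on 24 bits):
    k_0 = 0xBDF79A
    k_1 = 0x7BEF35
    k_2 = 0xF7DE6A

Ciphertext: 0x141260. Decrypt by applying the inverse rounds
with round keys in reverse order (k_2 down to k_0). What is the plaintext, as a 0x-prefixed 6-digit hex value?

0xABA555

s_0 = ciphertext = 0x141260
s_1 = InvRound(s_0, k_2) = 0xDA977F
s_2 = InvRound(s_1, k_1) = 0xEE57AE
s_3 = InvRound(s_2, k_0) = 0xABA555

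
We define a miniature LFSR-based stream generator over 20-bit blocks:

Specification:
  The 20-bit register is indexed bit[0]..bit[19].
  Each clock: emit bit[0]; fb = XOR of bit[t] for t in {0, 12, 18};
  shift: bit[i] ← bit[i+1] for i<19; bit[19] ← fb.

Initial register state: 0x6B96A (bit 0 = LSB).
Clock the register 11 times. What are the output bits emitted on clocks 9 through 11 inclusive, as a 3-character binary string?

reg_0 = 0x6B96A
clock 1: out=0, reg = 0x35CB5
clock 2: out=1, reg = 0x1AE5A
clock 3: out=0, reg = 0x0D72D
clock 4: out=1, reg = 0x06B96
clock 5: out=0, reg = 0x035CB
clock 6: out=1, reg = 0x01AE5
clock 7: out=1, reg = 0x00D72
clock 8: out=0, reg = 0x006B9
clock 9: out=1, reg = 0x8035C
clock 10: out=0, reg = 0x401AE
clock 11: out=0, reg = 0xA00D7

100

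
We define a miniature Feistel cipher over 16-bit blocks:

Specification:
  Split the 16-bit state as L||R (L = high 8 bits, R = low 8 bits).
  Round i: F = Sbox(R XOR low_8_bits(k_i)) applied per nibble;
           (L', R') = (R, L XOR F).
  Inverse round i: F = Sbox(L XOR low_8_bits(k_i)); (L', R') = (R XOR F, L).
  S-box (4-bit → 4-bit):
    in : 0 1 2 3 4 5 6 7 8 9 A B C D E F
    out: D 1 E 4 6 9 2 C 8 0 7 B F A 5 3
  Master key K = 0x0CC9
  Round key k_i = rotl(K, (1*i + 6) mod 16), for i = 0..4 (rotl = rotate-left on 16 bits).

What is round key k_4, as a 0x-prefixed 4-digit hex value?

0x2433

K = 0x0CC9
k_0 = rotl(K, (1*0+6) mod 16) = rotl(K, 6) = 0x3243
k_1 = rotl(K, (1*1+6) mod 16) = rotl(K, 7) = 0x6486
k_2 = rotl(K, (1*2+6) mod 16) = rotl(K, 8) = 0xC90C
k_3 = rotl(K, (1*3+6) mod 16) = rotl(K, 9) = 0x9219
k_4 = rotl(K, (1*4+6) mod 16) = rotl(K, 10) = 0x2433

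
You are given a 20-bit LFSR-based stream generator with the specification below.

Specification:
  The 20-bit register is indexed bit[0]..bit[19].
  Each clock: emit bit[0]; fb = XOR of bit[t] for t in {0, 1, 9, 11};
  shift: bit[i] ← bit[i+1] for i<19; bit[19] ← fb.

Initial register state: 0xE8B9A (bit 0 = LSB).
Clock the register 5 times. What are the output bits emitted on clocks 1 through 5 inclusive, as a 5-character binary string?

01011

reg_0 = 0xE8B9A
clock 1: out=0, reg = 0xF45CD
clock 2: out=1, reg = 0xFA2E6
clock 3: out=0, reg = 0x7D173
clock 4: out=1, reg = 0x3E8B9
clock 5: out=1, reg = 0x1F45C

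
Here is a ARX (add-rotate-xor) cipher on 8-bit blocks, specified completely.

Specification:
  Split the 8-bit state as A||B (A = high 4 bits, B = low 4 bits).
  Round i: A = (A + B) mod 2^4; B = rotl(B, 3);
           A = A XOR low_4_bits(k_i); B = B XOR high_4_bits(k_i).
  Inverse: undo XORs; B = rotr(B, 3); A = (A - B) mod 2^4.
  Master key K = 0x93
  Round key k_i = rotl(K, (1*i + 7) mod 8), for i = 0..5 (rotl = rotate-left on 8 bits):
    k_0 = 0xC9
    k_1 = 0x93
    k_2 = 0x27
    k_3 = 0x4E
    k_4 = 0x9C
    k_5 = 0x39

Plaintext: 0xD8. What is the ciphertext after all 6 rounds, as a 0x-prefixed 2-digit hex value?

s_0 = plaintext = 0xD8
s_1 = Round(s_0, k_0) = 0xC8
s_2 = Round(s_1, k_1) = 0x7D
s_3 = Round(s_2, k_2) = 0x3C
s_4 = Round(s_3, k_3) = 0x12
s_5 = Round(s_4, k_4) = 0xF8
s_6 = Round(s_5, k_5) = 0xE7

0xE7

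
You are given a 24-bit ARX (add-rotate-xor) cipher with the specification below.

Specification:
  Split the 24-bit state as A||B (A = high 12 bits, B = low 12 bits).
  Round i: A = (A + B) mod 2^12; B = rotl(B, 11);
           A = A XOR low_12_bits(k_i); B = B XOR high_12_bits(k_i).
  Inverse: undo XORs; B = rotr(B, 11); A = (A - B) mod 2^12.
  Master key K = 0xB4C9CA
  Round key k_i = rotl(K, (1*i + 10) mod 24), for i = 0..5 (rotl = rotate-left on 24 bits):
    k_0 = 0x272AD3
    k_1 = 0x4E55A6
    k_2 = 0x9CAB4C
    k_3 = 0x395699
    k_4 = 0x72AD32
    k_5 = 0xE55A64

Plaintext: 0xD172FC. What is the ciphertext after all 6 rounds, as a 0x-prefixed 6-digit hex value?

0xC99F4A

s_0 = plaintext = 0xD172FC
s_1 = Round(s_0, k_0) = 0xAC030C
s_2 = Round(s_1, k_1) = 0x86A563
s_3 = Round(s_2, k_2) = 0x68137B
s_4 = Round(s_3, k_3) = 0xF65A28
s_5 = Round(s_4, k_4) = 0x4BF23E
s_6 = Round(s_5, k_5) = 0xC99F4A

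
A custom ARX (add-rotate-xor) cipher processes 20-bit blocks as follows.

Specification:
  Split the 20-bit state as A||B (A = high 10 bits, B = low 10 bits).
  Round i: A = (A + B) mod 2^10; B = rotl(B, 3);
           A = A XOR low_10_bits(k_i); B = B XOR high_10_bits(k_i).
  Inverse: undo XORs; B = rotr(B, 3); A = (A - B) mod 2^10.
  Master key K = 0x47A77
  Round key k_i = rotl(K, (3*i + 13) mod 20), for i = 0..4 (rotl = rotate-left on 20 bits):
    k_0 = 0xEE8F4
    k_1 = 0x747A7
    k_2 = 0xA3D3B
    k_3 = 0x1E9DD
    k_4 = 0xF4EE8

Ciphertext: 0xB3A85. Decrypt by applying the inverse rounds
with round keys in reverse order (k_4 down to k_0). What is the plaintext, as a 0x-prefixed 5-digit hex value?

0x45DAB

s_0 = ciphertext = 0xB3A85
s_1 = InvRound(s_0, k_4) = 0x3F32A
s_2 = InvRound(s_1, k_3) = 0x2DC6A
s_3 = InvRound(s_2, k_2) = 0xAC2DC
s_4 = InvRound(s_3, k_1) = 0x8DAE1
s_5 = InvRound(s_4, k_0) = 0x45DAB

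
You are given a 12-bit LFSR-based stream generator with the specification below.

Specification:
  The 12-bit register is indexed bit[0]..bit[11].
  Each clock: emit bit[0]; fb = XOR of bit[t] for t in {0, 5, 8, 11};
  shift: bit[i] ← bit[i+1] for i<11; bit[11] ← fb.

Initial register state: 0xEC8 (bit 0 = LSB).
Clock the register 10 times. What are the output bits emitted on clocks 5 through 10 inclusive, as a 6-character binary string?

reg_0 = 0xEC8
clock 1: out=0, reg = 0xF64
clock 2: out=0, reg = 0xFB2
clock 3: out=0, reg = 0xFD9
clock 4: out=1, reg = 0xFEC
clock 5: out=0, reg = 0xFF6
clock 6: out=0, reg = 0xFFB
clock 7: out=1, reg = 0x7FD
clock 8: out=1, reg = 0xBFE
clock 9: out=0, reg = 0xDFF
clock 10: out=1, reg = 0x6FF

001101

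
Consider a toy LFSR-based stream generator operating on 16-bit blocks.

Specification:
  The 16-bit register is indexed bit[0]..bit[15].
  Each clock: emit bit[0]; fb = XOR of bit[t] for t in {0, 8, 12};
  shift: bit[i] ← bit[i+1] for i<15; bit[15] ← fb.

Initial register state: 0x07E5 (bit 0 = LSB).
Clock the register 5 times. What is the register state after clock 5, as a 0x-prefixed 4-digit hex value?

0x103F

reg_0 = 0x07E5
clock 1: out=1, reg = 0x03F2
clock 2: out=0, reg = 0x81F9
clock 3: out=1, reg = 0x40FC
clock 4: out=0, reg = 0x207E
clock 5: out=0, reg = 0x103F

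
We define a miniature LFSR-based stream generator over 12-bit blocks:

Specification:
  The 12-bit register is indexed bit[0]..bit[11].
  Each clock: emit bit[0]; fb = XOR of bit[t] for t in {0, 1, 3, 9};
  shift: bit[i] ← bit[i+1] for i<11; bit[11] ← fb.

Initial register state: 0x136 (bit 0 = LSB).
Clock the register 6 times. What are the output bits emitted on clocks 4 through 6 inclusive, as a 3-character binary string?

reg_0 = 0x136
clock 1: out=0, reg = 0x89B
clock 2: out=1, reg = 0xC4D
clock 3: out=1, reg = 0x626
clock 4: out=0, reg = 0x313
clock 5: out=1, reg = 0x989
clock 6: out=1, reg = 0x4C4

011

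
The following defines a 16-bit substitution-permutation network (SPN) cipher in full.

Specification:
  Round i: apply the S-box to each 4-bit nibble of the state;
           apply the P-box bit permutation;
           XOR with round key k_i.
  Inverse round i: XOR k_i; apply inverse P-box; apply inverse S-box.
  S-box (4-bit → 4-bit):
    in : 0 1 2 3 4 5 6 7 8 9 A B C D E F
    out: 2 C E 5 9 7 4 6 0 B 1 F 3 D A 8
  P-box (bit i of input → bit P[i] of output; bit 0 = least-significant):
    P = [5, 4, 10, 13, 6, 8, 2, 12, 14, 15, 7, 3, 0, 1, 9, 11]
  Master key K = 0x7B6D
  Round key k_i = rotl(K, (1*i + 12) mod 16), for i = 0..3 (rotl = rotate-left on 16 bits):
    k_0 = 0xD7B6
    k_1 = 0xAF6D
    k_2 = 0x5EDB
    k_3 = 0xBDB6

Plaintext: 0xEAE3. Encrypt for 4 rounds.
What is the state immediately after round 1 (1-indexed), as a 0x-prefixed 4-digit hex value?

0x8A94

s_0 = plaintext = 0xEAE3
s_1 = Round(s_0, k_0) = 0x8A94
s_2 = Round(s_1, k_1) = 0xDE0D
s_3 = Round(s_2, k_2) = 0xF1F2
s_4 = Round(s_3, k_3) = 0x812E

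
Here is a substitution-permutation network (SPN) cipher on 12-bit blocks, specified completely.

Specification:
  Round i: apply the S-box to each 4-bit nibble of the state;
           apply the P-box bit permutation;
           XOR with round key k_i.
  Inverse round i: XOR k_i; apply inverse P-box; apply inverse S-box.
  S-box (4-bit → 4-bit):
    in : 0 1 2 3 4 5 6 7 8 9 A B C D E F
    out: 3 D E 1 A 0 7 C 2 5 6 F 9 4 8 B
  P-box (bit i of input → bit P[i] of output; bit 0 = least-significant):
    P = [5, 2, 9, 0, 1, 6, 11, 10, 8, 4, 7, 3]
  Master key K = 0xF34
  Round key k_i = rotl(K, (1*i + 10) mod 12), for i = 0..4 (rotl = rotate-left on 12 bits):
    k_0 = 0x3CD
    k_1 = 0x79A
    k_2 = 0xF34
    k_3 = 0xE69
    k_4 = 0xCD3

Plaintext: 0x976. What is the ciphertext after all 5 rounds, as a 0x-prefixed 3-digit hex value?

s_0 = plaintext = 0x976
s_1 = Round(s_0, k_0) = 0xC69
s_2 = Round(s_1, k_1) = 0xCF0
s_3 = Round(s_2, k_2) = 0xA5A
s_4 = Round(s_3, k_3) = 0xCFD
s_5 = Round(s_4, k_4) = 0xB99

0xB99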